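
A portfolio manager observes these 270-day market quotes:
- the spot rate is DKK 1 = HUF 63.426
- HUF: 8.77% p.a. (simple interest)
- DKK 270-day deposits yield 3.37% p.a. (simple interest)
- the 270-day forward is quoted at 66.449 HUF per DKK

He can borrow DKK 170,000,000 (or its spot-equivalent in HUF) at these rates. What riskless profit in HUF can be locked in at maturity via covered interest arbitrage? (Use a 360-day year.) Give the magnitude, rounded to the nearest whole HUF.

T = 270/360 years.
Route A — deposit DKK, sell forward: 170,000,000 × 1.025275 × 66.449 = HUF 11,581,844,740.75.
Route B — convert at spot, deposit HUF: 170,000,000 × 63.426 × 1.065775 = HUF 11,491,633,675.50.
The quoted forward overvalues DKK, so borrow HUF, buy DKK at spot, deposit the DKK at 3.37%, and sell the proceeds forward at 66.449.
Profit = 11,581,844,740.75 − 11,491,633,675.50 = HUF 90,211,065.

HUF 90,211,065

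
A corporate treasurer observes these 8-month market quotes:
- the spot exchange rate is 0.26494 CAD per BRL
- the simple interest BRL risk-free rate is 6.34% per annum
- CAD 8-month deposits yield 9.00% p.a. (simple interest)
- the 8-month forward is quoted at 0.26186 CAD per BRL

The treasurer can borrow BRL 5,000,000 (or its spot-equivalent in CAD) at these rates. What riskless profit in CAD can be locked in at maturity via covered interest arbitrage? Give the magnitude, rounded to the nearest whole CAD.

CAD 39,542

T = 8/12 years.
Route A — deposit BRL, sell forward: 5,000,000 × 1.042266667 × 0.26186 = CAD 1,364,639.75.
Route B — convert at spot, deposit CAD: 5,000,000 × 0.26494 × 1.060000 = CAD 1,404,182.00.
The quoted forward undervalues BRL, so borrow BRL, convert to CAD at spot, deposit the CAD at 9.00%, and buy BRL forward at 0.26186 to cover the loan.
Profit = 1,404,182.00 − 1,364,639.75 = CAD 39,542.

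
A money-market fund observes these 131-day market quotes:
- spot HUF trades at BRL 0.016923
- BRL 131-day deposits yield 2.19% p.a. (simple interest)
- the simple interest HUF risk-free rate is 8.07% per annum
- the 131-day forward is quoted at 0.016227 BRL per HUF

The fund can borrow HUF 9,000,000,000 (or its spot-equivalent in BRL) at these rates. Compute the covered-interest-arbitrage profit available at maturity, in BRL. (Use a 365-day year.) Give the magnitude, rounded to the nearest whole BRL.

BRL 3,231,208

T = 131/365 years.
Invest the HUF and cover forward: 9,000,000,000 × 1.02896356164 × 0.016227 = BRL 150,272,925.43.
Convert at spot and invest in BRL: 9,000,000,000 × 0.016923 × 1.007860 = BRL 153,504,133.02.
The quoted forward undervalues HUF, so borrow HUF, convert to BRL at spot, deposit the BRL at 2.19%, and buy HUF forward at 0.016227 to cover the loan.
The gap between the two covered legs is BRL 3,231,208.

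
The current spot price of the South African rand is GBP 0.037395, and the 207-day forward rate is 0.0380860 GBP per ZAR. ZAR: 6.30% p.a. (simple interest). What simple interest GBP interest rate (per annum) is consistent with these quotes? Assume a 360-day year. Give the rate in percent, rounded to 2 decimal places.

9.63%

T = 207/360 years.
By CIP, F/S equals the GBP-to-ZAR growth ratio: 0.038086/0.037395 = 1.0184784.
ZAR growth factor: 1 + 0.0630×207/360 = 1.036225.
So the GBP growth factor = 1.0553728.
(1.0553728 − 1)/T = 0.096301, i.e. 9.63%.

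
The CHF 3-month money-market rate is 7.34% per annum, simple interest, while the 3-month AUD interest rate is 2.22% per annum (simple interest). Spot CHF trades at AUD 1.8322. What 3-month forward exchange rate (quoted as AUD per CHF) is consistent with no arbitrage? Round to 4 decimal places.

T = 3/12 years.
AUD accumulates by 1 + 0.0222×3/12 = 1.005550.
Growth of 1 CHF over T: 1 + 0.0734×3/12 = 1.018350.
So F = 1.8322 × 1.005550 / 1.018350 = 1.809170 (AUD/CHF).

1.8092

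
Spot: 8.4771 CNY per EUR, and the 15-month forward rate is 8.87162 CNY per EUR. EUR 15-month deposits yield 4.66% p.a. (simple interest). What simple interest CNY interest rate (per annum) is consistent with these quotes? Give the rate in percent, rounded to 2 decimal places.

8.60%

T = 15/12 years.
By CIP, F/S equals the CNY-to-EUR growth ratio: 8.87162/8.4771 = 1.0465395.
The EUR side grows by 1 + 0.0466×15/12 = 1.058250.
That pins the CNY growth at 1.1075004.
r = (1.1075004 − 1)/(15/12) = 0.086000 → 8.60%.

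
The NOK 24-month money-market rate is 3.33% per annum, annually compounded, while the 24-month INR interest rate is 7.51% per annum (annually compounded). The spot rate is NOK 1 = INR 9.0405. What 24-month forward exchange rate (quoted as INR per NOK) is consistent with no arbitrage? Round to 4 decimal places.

9.7867

T = 2 years.
Growth of 1 INR over T: (1 + 0.0751)^2 = 1.155840.
NOK growth factor: (1 + 0.0333)^2 = 1.0677089.
CIP: F = S · (grow INR)/(grow NOK) = 9.0405 × 1.155840/1.0677089 = 9.786723 INR per NOK.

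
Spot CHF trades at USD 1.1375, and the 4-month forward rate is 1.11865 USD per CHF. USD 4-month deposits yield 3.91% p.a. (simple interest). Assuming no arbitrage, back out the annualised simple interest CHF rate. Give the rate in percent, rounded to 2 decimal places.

T = 4/12 years.
F/S = 1.11865/1.1375 = 0.9834286 = (growth of USD) / (growth of CHF).
USD growth factor: 1 + 0.0391×4/12 = 1.0130333.
Hence g_CHF = 1.0301036.
(1.0301036 − 1)/T = 0.090311, i.e. 9.03%.

9.03%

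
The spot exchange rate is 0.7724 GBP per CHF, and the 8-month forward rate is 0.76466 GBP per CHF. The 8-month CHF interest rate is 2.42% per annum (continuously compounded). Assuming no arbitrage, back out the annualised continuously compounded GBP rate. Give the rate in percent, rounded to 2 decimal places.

0.91%

T = 8/12 years.
F/S = 0.76466/0.7724 = 0.9899793 = (growth of GBP) / (growth of CHF).
The CHF side grows by e^(0.0242×8/12) = 1.0162642.
So the GBP growth factor = 1.0060805.
Take logs: ln 1.0060805 / (8/12) = 0.009093, so 0.91%.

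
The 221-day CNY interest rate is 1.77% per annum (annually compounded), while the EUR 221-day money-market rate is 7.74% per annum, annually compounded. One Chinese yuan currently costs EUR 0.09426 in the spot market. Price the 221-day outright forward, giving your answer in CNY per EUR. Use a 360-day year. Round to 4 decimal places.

10.2441

T = 221/360 years.
EUR growth factor: (1 + 0.0774)^(221/360) = 1.04682928.
Growth of 1 CNY over T: (1 + 0.0177)^(221/360) = 1.010829.
So F = 0.09426 × 1.04682928 / 1.010829 = 0.097617033 (EUR/CNY).
Quoted the other way: 1/0.097617033 = 10.2441 CNY per EUR.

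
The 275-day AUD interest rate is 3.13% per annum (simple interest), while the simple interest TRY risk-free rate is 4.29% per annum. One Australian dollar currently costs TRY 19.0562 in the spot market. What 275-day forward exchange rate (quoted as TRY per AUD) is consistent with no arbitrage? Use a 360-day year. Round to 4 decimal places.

19.2211

T = 275/360 years.
Growth of 1 TRY over T: 1 + 0.0429×275/360 = 1.03277083.
Growth of 1 AUD over T: 1 + 0.0313×275/360 = 1.02390972.
So F = 19.0562 × 1.03277083 / 1.02390972 = 19.221116 (TRY/AUD).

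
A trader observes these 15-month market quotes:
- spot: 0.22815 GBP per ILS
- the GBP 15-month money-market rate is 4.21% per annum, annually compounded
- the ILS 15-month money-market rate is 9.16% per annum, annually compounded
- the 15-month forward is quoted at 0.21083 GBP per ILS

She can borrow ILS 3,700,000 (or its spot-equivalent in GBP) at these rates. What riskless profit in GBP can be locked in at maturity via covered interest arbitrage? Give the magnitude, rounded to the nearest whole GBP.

GBP 18,421

T = 15/12 years.
Route A — deposit ILS, sell forward: 3,700,000 × 1.11578215 × 0.21083 = GBP 870,389.30.
Route B — convert at spot, deposit GBP: 3,700,000 × 0.22815 × 1.05289908 = GBP 888,810.02.
The quoted forward undervalues ILS, so borrow ILS, convert to GBP at spot, deposit the GBP at 4.21%, and buy ILS forward at 0.21083 to cover the loan.
Arbitrage profit = |870,389.30 − 888,810.02| = GBP 18,421.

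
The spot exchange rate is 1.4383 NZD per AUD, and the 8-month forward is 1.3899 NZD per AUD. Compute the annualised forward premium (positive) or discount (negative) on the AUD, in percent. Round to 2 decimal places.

-5.05%

T = 8/12 years.
Period premium: (1.3899 − 1.4383)/1.4383 = -0.0336508.
×(1/T) gives -5.05% p.a.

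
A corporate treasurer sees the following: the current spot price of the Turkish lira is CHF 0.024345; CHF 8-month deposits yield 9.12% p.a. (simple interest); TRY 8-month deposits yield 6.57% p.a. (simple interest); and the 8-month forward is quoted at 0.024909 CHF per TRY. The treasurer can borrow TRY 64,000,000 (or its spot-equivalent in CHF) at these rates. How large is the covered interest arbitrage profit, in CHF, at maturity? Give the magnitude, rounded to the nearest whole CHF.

T = 8/12 years.
Route A — deposit TRY, sell forward: 64,000,000 × 1.043800 × 0.024909 = CHF 1,664,000.91.
Route B — convert at spot, deposit CHF: 64,000,000 × 0.024345 × 1.060800 = CHF 1,652,811.26.
The quoted forward overvalues TRY, so borrow CHF, buy TRY at spot, deposit the TRY at 6.57%, and sell the proceeds forward at 0.024909.
Profit = 1,664,000.91 − 1,652,811.26 = CHF 11,190.

CHF 11,190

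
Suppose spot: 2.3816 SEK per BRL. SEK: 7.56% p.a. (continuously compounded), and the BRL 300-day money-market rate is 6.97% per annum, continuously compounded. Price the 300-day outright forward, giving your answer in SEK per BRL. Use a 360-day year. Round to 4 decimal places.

T = 300/360 years.
SEK growth factor: e^(0.0756×300/360) = 1.0650268.
BRL growth factor: e^(0.0697×300/360) = 1.0598033.
CIP: F = S · (grow SEK)/(grow BRL) = 2.3816 × 1.0650268/1.0598033 = 2.393338 SEK per BRL.

2.3933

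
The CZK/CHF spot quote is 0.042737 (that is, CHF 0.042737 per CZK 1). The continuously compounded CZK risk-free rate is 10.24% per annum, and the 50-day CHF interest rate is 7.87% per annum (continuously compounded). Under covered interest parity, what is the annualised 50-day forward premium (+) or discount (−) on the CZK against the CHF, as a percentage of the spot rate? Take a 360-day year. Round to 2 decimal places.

T = 50/360 years.
CIP forward (CHF per CZK) = 0.042737 × 1.0109905/1.0143238 = 0.042596556.
Annualised premium = (F − S)/S × (1/T) = (0.042596556 − 0.042737)/0.042737 ÷ (50/360) = -2.37%.

-2.37%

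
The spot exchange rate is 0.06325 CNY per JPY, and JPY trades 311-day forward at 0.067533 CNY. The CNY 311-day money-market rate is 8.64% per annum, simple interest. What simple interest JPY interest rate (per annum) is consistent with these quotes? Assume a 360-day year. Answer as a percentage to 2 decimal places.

0.75%

T = 311/360 years.
F/S = 0.067533/0.06325 = 1.0677154 = (growth of CNY) / (growth of JPY).
The CNY side grows by 1 + 0.0864×311/360 = 1.074640.
So the JPY growth factor = 1.0064854.
r = (1.0064854 − 1)/(311/360) = 0.007507 → 0.75%.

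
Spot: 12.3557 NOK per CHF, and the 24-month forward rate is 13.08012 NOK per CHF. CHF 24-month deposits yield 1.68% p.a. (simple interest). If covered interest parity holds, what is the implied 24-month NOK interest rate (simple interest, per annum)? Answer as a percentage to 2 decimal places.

4.71%

T = 2 years.
By CIP, F/S equals the NOK-to-CHF growth ratio: 13.08012/12.3557 = 1.0586304.
The CHF side grows by 1 + 0.0168×2 = 1.033600.
Hence g_NOK = 1.0942004.
(1.0942004 − 1)/T = 0.047100, i.e. 4.71%.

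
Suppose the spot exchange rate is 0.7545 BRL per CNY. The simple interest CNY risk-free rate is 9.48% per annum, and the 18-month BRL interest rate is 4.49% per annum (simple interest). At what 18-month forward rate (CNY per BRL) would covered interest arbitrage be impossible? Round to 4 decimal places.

T = 18/12 years.
BRL accumulates by 1 + 0.0449×18/12 = 1.067350.
CNY growth factor: 1 + 0.0948×18/12 = 1.142200.
CIP: F = S · (grow BRL)/(grow CNY) = 0.7545 × 1.067350/1.142200 = 0.7050565 BRL per CNY.
Quoted the other way: 1/0.7050565 = 1.4183 CNY per BRL.

1.4183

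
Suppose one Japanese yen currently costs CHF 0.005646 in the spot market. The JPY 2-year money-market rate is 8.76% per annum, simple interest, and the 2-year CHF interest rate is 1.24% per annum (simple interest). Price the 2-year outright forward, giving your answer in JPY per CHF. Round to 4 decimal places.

203.1102

T = 2 years.
Growth of 1 CHF over T: 1 + 0.0124×2 = 1.024800.
JPY growth factor: 1 + 0.0876×2 = 1.175200.
So F = 0.005646 × 1.024800 / 1.175200 = 0.00492343499 (CHF/JPY).
Invert for JPY per CHF: 1 / 0.00492343499 = 203.1102.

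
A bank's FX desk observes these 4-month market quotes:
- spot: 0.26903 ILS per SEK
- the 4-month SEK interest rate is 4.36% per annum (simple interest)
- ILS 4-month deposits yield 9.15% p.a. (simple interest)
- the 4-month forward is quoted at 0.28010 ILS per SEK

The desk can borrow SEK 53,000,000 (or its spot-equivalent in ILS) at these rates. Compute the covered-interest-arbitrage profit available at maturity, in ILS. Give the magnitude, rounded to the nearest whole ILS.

ILS 367,575

T = 4/12 years.
Keep in SEK, deliver into the forward: 53,000,000·1.0145333333·0.28010 = ILS 15,061,051.69.
Swap to ILS now, deposit: 53,000,000·0.26903·1.030500 = ILS 14,693,477.00.
The quoted forward overvalues SEK, so borrow ILS, buy SEK at spot, deposit the SEK at 4.36%, and sell the proceeds forward at 0.28010.
Arbitrage profit = |15,061,051.69 − 14,693,477.00| = ILS 367,575.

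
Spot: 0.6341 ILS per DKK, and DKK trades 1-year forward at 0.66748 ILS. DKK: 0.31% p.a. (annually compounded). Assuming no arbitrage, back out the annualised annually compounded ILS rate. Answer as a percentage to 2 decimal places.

T = 1 year.
By CIP, F/S equals the ILS-to-DKK growth ratio: 0.66748/0.6341 = 1.0526415.
The DKK side grows by (1 + 0.0031)^1 = 1.003100.
Hence g_ILS = 1.0559047.
Annualise: 1.0559047^(1/1) − 1 = 0.055905 = 5.59%.

5.59%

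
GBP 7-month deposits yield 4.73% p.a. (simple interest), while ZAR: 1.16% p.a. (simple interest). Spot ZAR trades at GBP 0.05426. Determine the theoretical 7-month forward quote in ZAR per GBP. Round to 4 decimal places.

T = 7/12 years.
GBP accumulates by 1 + 0.0473×7/12 = 1.02759167.
Growth of 1 ZAR over T: 1 + 0.0116×7/12 = 1.00676667.
Forward (GBP per ZAR) = 0.05426 × 1.02759167 / 1.00676667 = 0.055382370.
Quoted the other way: 1/0.055382370 = 18.0563 ZAR per GBP.

18.0563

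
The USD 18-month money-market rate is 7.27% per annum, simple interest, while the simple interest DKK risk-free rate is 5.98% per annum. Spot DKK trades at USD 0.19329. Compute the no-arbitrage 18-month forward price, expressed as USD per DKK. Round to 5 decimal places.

T = 18/12 years.
USD accumulates by 1 + 0.0727×18/12 = 1.109050.
DKK accumulates by 1 + 0.0598×18/12 = 1.089700.
So F = 0.19329 × 1.109050 / 1.089700 = 0.1967223 (USD/DKK).

0.19672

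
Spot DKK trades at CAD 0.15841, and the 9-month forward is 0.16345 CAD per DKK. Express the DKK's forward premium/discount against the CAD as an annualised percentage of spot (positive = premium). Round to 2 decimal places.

+4.24%

T = 9/12 years.
(F − S)/S = (0.16345 − 0.15841)/0.15841 = 0.0318162.
×(1/T) gives 4.24% p.a.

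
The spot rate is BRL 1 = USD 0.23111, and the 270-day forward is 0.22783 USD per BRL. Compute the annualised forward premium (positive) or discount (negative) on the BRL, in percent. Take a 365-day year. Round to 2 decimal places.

T = 270/365 years.
(F − S)/S = (0.22783 − 0.23111)/0.23111 = -0.0141924.
Per annum: -0.0141924 / (270/365) = -0.019186 = -1.92%.

-1.92%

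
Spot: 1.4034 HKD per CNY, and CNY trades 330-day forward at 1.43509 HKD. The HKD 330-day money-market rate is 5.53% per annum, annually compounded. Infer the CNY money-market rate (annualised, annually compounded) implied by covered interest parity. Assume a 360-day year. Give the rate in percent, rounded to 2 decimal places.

T = 330/360 years.
By CIP, F/S equals the HKD-to-CNY growth ratio: 1.43509/1.4034 = 1.0225809.
The HKD side grows by (1 + 0.0553)^(330/360) = 1.0505771.
So the CNY growth factor = 1.027378.
r = 1.027378^(360/330) − 1 = 0.029904 → 2.99%.

2.99%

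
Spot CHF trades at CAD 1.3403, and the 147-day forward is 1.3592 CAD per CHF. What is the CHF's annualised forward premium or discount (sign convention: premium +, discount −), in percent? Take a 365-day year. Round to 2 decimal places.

T = 147/365 years.
Period premium: (1.3592 − 1.3403)/1.3403 = 0.0141013.
Per annum: 0.0141013 / (147/365) = 0.035013 = 3.50%.

+3.50%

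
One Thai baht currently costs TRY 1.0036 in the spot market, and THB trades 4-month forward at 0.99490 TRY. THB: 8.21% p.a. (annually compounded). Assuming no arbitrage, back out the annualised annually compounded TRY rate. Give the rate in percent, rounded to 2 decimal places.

T = 4/12 years.
F/S = 0.9949/1.0036 = 0.9913312 = (growth of TRY) / (growth of THB).
The THB side grows by (1 + 0.0821)^(4/12) = 1.0266501.
So the TRY growth factor = 1.0177503.
r = 1.0177503^(12/4) − 1 = 0.054202 → 5.42%.

5.42%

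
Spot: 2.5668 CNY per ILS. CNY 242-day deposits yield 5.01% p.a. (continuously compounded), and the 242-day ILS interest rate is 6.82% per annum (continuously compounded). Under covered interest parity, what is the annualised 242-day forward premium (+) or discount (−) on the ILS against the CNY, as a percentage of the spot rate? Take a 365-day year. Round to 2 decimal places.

T = 242/365 years.
CIP forward (CNY per ILS) = 2.5668 × 1.0337748/1.0462554 = 2.5361811.
(F − S)/S ÷ T = (2.5361811 − 2.5668)/2.5668/(242/365) = -0.017992 → -1.80%.

-1.80%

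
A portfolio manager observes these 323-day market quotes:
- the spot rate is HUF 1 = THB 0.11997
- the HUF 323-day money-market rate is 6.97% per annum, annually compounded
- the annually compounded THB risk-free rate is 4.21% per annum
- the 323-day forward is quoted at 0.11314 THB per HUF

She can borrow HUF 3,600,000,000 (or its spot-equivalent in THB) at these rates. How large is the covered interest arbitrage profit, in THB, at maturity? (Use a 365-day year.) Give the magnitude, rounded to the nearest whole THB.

THB 15,615,853

T = 323/365 years.
Route A — deposit HUF, sell forward: 3,600,000,000 × 1.06143856339 × 0.11314 = THB 432,328,172.62.
Route B — convert at spot, deposit THB: 3,600,000,000 × 0.11997 × 1.03716675765 = THB 447,944,025.29.
The quoted forward undervalues HUF, so borrow HUF, convert to THB at spot, deposit the THB at 4.21%, and buy HUF forward at 0.11314 to cover the loan.
The gap between the two covered legs is THB 15,615,853.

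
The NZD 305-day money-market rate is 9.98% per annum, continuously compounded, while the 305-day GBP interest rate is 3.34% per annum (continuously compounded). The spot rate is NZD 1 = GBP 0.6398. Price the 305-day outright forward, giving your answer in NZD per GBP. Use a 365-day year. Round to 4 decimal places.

1.6522

T = 305/365 years.
GBP growth factor: e^(0.0334×305/365) = 1.0283027.
NZD accumulates by e^(0.0998×305/365) = 1.0869706.
Forward (GBP per NZD) = 0.6398 × 1.0283027 / 1.0869706 = 0.6052676.
Invert for NZD per GBP: 1 / 0.6052676 = 1.6522.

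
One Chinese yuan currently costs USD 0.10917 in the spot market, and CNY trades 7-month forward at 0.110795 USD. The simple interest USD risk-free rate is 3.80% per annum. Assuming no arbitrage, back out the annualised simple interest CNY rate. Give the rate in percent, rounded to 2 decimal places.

T = 7/12 years.
F/S = 0.110795/0.10917 = 1.0148850 = (growth of USD) / (growth of CNY).
USD growth factor: 1 + 0.0380×7/12 = 1.0221667.
Hence g_CNY = 1.0071749.
r = (1.0071749 − 1)/(7/12) = 0.012300 → 1.23%.

1.23%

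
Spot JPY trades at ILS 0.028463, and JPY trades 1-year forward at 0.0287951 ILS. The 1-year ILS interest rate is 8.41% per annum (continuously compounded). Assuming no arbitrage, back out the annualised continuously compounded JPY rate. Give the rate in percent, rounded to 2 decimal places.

T = 1 year.
By CIP, F/S equals the ILS-to-JPY growth ratio: 0.0287951/0.028463 = 1.0116678.
ILS growth factor: e^(0.0841×1) = 1.0877377.
That pins the JPY growth at 1.0751926.
r = ln(1.0751926)/1 = 0.072500 → 7.25%.

7.25%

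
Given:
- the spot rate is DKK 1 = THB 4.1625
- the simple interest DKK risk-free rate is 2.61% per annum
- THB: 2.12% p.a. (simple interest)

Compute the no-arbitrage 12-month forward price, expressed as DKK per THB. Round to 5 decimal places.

0.24139

T = 1 year.
THB growth factor: 1 + 0.0212×1 = 1.021200.
DKK growth factor: 1 + 0.0261×1 = 1.026100.
Forward (THB per DKK) = 4.1625 × 1.021200 / 1.026100 = 4.142623.
Invert for DKK per THB: 1 / 4.142623 = 0.24139.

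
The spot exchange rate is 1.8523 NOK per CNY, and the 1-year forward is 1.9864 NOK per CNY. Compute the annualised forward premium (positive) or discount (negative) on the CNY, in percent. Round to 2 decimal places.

+7.24%

T = 1 year.
Period premium: (1.9864 − 1.8523)/1.8523 = 0.0723965.
Per annum: 0.0723965 / 1 = 0.072397 = 7.24%.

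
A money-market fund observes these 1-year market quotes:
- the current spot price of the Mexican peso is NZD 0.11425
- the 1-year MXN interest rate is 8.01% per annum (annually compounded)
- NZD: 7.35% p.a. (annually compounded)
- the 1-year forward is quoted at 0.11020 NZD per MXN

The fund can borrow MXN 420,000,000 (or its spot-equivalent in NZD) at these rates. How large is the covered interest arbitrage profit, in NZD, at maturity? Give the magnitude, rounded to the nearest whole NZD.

T = 1 year.
Invest the MXN and cover forward: 420,000,000 × 1.080100 × 0.11020 = NZD 49,991,348.40.
Convert at spot and invest in NZD: 420,000,000 × 0.11425 × 1.073500 = NZD 51,511,897.50.
The quoted forward undervalues MXN, so borrow MXN, convert to NZD at spot, deposit the NZD at 7.35%, and buy MXN forward at 0.11020 to cover the loan.
The gap between the two covered legs is NZD 1,520,549.

NZD 1,520,549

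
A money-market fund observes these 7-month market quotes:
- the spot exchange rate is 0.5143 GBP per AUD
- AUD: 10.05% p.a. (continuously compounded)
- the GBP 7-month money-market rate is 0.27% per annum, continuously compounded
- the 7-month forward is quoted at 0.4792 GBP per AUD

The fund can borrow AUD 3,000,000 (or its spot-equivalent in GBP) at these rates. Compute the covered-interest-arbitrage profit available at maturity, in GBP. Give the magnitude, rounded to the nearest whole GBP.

T = 7/12 years.
Keep in AUD, deliver into the forward: 3,000,000·1.060377525·0.4792 = GBP 1,524,398.73.
Swap to GBP now, deposit: 3,000,000·0.5143·1.001576241 = GBP 1,545,331.98.
The quoted forward undervalues AUD, so borrow AUD, convert to GBP at spot, deposit the GBP at 0.27%, and buy AUD forward at 0.4792 to cover the loan.
The gap between the two covered legs is GBP 20,933.

GBP 20,933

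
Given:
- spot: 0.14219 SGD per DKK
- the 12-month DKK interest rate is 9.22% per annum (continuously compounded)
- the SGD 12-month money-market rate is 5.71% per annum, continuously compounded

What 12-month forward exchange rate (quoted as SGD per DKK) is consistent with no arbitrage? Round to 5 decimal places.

0.13729

T = 1 year.
SGD accumulates by e^(0.0571×1) = 1.0587617.
DKK accumulates by e^(0.0922×1) = 1.0965841.
CIP: F = S · (grow SGD)/(grow DKK) = 0.14219 × 1.0587617/1.0965841 = 0.1372857 SGD per DKK.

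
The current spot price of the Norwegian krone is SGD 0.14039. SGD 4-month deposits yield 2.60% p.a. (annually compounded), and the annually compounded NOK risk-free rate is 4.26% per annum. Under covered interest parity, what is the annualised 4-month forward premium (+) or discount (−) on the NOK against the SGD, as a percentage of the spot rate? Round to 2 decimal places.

T = 4/12 years.
F = S · g_SGD/g_NOK = 0.14039 × 1.0085926/1.014003 = 0.13964092.
(F − S)/S ÷ T = (0.13964092 − 0.14039)/0.14039/(4/12) = -0.016007 → -1.60%.

-1.60%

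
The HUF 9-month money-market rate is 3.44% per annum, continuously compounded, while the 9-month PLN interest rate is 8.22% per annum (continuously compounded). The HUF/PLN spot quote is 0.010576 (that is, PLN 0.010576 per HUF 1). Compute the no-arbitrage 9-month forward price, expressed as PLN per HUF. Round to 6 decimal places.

0.010962

T = 9/12 years.
PLN growth factor: e^(0.0822×9/12) = 1.063590.
Growth of 1 HUF over T: e^(0.0344×9/12) = 1.0261357.
CIP: F = S · (grow PLN)/(grow HUF) = 0.010576 × 1.063590/1.0261357 = 0.01096203 PLN per HUF.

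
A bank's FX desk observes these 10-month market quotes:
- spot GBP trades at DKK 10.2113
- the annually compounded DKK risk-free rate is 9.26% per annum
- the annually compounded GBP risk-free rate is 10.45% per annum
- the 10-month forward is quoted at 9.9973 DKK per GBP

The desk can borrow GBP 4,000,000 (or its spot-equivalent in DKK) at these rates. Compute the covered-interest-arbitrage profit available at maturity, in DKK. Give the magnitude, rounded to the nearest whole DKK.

T = 10/12 years.
Keep in GBP, deliver into the forward: 4,000,000·1.0863541644·9.9973 = DKK 43,442,433.95.
Swap to DKK now, deposit: 4,000,000·10.2113·1.0765916244 = DKK 43,973,600.22.
The quoted forward undervalues GBP, so borrow GBP, convert to DKK at spot, deposit the DKK at 9.26%, and buy GBP forward at 9.9973 to cover the loan.
Arbitrage profit = |43,442,433.95 − 43,973,600.22| = DKK 531,166.

DKK 531,166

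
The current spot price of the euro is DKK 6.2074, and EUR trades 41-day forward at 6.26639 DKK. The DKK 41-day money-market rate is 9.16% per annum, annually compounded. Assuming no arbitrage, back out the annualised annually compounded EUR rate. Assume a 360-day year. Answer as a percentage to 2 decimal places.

T = 41/360 years.
F/S = 6.26639/6.2074 = 1.0095032 = (growth of DKK) / (growth of EUR).
The DKK side grows by (1 + 0.0916)^(41/360) = 1.0100317.
So the EUR growth factor = 1.0005235.
r = 1.0005235^(360/41) − 1 = 0.004606 → 0.46%.

0.46%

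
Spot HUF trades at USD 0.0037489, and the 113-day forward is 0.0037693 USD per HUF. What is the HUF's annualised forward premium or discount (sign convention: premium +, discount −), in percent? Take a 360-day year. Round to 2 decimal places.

+1.73%

T = 113/360 years.
(F − S)/S = (0.0037693 − 0.0037489)/0.0037489 = 0.0054416.
×(1/T) gives 1.73% p.a.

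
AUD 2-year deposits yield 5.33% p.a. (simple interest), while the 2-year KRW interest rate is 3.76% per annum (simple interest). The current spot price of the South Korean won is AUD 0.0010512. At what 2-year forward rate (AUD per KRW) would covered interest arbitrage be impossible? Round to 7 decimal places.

T = 2 years.
AUD accumulates by 1 + 0.0533×2 = 1.106600.
KRW accumulates by 1 + 0.0376×2 = 1.075200.
CIP: F = S · (grow AUD)/(grow KRW) = 0.0010512 × 1.106600/1.075200 = 0.001081899 AUD per KRW.

0.0010819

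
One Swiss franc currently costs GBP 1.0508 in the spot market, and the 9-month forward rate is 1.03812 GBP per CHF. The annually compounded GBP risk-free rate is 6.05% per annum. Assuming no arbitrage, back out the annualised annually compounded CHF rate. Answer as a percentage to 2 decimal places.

7.78%

T = 9/12 years.
F/S = 1.03812/1.0508 = 0.9879330 = (growth of GBP) / (growth of CHF).
GBP growth factor: (1 + 0.0605)^(9/12) = 1.0450402.
That pins the CHF growth at 1.0578047.
r = 1.0578047^(12/9) − 1 = 0.077806 → 7.78%.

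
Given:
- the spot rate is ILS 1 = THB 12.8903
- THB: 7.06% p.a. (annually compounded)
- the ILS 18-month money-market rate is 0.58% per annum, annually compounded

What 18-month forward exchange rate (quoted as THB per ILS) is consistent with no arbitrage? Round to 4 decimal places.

14.1559

T = 18/12 years.
THB accumulates by (1 + 0.0706)^(18/12) = 1.1077477.
Growth of 1 ILS over T: (1 + 0.0058)^(18/12) = 1.0087126.
So F = 12.8903 × 1.1077477 / 1.0087126 = 14.155866 (THB/ILS).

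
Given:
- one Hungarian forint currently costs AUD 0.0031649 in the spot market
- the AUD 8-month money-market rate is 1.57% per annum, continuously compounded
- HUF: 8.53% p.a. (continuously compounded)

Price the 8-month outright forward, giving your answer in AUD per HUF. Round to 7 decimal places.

T = 8/12 years.
AUD growth factor: e^(0.0157×8/12) = 1.0105216.
Growth of 1 HUF over T: e^(0.0853×8/12) = 1.0585147.
Forward (AUD per HUF) = 0.0031649 × 1.0105216 / 1.0585147 = 0.003021403.

0.0030214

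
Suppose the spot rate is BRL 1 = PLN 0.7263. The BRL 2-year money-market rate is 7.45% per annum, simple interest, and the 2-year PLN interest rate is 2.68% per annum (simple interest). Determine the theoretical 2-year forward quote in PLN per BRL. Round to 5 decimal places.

0.66600

T = 2 years.
PLN growth factor: 1 + 0.0268×2 = 1.053600.
BRL growth factor: 1 + 0.0745×2 = 1.149000.
Forward (PLN per BRL) = 0.7263 × 1.053600 / 1.149000 = 0.6659962.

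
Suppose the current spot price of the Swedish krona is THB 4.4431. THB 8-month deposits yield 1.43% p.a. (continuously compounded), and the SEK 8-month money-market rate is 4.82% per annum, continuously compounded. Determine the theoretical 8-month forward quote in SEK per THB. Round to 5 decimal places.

0.23021

T = 8/12 years.
THB accumulates by e^(0.0143×8/12) = 1.0095789.
SEK growth factor: e^(0.0482×8/12) = 1.0326552.
Forward (THB per SEK) = 4.4431 × 1.0095789 / 1.0326552 = 4.343812.
Invert for SEK per THB: 1 / 4.343812 = 0.23021.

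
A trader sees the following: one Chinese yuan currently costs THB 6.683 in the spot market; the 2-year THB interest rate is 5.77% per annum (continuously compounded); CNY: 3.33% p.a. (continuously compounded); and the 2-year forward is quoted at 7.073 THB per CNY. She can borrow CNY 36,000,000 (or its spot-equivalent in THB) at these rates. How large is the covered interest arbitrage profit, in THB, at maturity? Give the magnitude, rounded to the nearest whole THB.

THB 2,146,410

T = 2 years.
Invest the CNY and cover forward: 36,000,000 × 1.06886784552 × 7.073 = THB 272,163,681.77.
Convert at spot and invest in THB: 36,000,000 × 6.683 × 1.12232227671 = THB 270,017,271.91.
The quoted forward overvalues CNY, so borrow THB, buy CNY at spot, deposit the CNY at 3.33%, and sell the proceeds forward at 7.073.
Profit = 272,163,681.77 − 270,017,271.91 = THB 2,146,410.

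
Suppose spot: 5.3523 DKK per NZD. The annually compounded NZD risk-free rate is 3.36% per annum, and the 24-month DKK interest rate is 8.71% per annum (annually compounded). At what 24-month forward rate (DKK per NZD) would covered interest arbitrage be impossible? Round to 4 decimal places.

5.9207

T = 2 years.
DKK growth factor: (1 + 0.0871)^2 = 1.1817864.
NZD accumulates by (1 + 0.0336)^2 = 1.068329.
CIP: F = S · (grow DKK)/(grow NZD) = 5.3523 × 1.1817864/1.068329 = 5.920719 DKK per NZD.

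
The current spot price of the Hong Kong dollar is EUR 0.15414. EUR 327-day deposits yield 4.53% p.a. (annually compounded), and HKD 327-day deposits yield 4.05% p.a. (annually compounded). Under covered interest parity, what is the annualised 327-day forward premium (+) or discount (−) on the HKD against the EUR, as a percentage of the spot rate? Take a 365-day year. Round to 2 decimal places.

+0.46%

T = 327/365 years.
CIP forward (EUR per HKD) = 0.15414 × 1.0404897/1.0362082 = 0.15477689.
Annualised premium = (F − S)/S × (1/T) = (0.15477689 − 0.15414)/0.15414 ÷ (327/365) = 0.46%.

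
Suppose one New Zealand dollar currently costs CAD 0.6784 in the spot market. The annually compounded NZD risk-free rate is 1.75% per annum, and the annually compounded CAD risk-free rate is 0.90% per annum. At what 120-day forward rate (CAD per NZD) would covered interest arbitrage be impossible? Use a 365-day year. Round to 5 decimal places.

0.67653

T = 120/365 years.
Growth of 1 CAD over T: (1 + 0.0090)^(120/365) = 1.002950.
Growth of 1 NZD over T: (1 + 0.0175)^(120/365) = 1.005720.
Forward (CAD per NZD) = 0.6784 × 1.002950 / 1.005720 = 0.6765315.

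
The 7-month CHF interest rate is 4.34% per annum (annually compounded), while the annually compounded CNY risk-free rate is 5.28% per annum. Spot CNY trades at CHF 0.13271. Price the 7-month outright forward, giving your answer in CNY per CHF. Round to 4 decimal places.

T = 7/12 years.
Growth of 1 CHF over T: (1 + 0.0434)^(7/12) = 1.0250923.
Growth of 1 CNY over T: (1 + 0.0528)^(7/12) = 1.0304694.
Forward (CHF per CNY) = 0.13271 × 1.0250923 / 1.0304694 = 0.1320175.
Invert for CNY per CHF: 1 / 0.1320175 = 7.5748.

7.5748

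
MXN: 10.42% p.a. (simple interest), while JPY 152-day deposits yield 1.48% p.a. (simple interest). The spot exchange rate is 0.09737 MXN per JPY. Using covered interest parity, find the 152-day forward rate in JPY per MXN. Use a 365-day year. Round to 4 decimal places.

9.9037

T = 152/365 years.
Growth of 1 MXN over T: 1 + 0.1042×152/365 = 1.0433929.
Growth of 1 JPY over T: 1 + 0.0148×152/365 = 1.0061633.
So F = 0.09737 × 1.0433929 / 1.0061633 = 0.1009728 (MXN/JPY).
Invert for JPY per MXN: 1 / 0.1009728 = 9.9037.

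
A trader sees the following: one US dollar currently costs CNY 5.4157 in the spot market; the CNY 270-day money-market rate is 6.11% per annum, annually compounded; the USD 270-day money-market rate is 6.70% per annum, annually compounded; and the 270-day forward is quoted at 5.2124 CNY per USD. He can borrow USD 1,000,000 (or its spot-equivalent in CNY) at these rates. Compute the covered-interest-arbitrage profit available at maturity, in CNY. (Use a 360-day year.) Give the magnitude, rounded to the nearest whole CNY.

T = 270/360 years.
Route A — deposit USD, sell forward: 1,000,000 × 1.04984048 × 5.2124 = CNY 5,472,188.52.
Route B — convert at spot, deposit CNY: 1,000,000 × 5.4157 × 1.045483627 = CNY 5,662,025.68.
The quoted forward undervalues USD, so borrow USD, convert to CNY at spot, deposit the CNY at 6.11%, and buy USD forward at 5.2124 to cover the loan.
Profit = 5,662,025.68 − 5,472,188.52 = CNY 189,837.

CNY 189,837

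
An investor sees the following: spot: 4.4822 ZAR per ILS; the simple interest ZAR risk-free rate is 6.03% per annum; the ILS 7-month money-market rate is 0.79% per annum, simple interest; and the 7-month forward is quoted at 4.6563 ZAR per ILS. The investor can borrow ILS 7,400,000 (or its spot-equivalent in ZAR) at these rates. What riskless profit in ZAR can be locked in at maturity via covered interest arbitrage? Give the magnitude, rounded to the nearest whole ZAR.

T = 7/12 years.
Keep in ILS, deliver into the forward: 7,400,000·1.0046083333·4.6563 = ZAR 34,615,407.59.
Swap to ZAR now, deposit: 7,400,000·4.4822·1.035175 = ZAR 34,334,974.25.
The quoted forward overvalues ILS, so borrow ZAR, buy ILS at spot, deposit the ILS at 0.79%, and sell the proceeds forward at 4.6563.
The gap between the two covered legs is ZAR 280,433.

ZAR 280,433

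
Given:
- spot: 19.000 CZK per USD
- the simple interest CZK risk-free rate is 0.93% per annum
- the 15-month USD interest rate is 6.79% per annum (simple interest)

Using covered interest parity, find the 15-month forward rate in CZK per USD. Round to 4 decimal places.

17.7171

T = 15/12 years.
CZK growth factor: 1 + 0.0093×15/12 = 1.011625.
USD growth factor: 1 + 0.0679×15/12 = 1.084875.
So F = 19.0 × 1.011625 / 1.084875 = 17.717133 (CZK/USD).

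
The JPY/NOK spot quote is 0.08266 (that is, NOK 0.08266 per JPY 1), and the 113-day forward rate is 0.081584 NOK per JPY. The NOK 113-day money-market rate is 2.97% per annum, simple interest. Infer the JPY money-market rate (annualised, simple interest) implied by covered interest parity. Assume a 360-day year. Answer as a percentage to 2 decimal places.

7.21%

T = 113/360 years.
F/S = 0.081584/0.08266 = 0.9869828 = (growth of NOK) / (growth of JPY).
NOK growth factor: 1 + 0.0297×113/360 = 1.0093225.
So the JPY growth factor = 1.0226343.
(1.0226343 − 1)/T = 0.072109, i.e. 7.21%.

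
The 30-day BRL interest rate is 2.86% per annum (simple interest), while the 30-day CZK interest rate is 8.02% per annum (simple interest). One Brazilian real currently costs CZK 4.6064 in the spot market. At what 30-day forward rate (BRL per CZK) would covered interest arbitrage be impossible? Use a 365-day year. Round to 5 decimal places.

T = 30/365 years.
Growth of 1 CZK over T: 1 + 0.0802×30/365 = 1.0065918.
Growth of 1 BRL over T: 1 + 0.0286×30/365 = 1.0023507.
Forward (CZK per BRL) = 4.6064 × 1.0065918 / 1.0023507 = 4.625890.
Invert for BRL per CZK: 1 / 4.625890 = 0.21617.

0.21617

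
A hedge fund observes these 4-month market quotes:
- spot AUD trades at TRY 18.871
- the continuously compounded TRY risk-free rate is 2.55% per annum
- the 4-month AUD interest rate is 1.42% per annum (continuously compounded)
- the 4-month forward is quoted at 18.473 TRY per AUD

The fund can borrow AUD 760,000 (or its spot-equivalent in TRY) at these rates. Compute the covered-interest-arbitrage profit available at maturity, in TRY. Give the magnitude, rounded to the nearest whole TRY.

TRY 358,295

T = 4/12 years.
Route A — deposit AUD, sell forward: 760,000 × 1.0047445533 × 18.473 = TRY 14,106,091.06.
Route B — convert at spot, deposit TRY: 760,000 × 18.871 × 1.0085362276 = TRY 14,464,386.23.
The quoted forward undervalues AUD, so borrow AUD, convert to TRY at spot, deposit the TRY at 2.55%, and buy AUD forward at 18.473 to cover the loan.
The gap between the two covered legs is TRY 358,295.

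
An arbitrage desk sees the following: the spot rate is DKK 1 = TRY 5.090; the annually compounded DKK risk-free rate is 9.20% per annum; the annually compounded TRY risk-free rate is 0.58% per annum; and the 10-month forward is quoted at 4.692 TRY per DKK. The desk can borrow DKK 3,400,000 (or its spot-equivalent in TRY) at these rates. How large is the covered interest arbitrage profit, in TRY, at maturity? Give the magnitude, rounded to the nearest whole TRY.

TRY 222,814

T = 10/12 years.
Keep in DKK, deliver into the forward: 3,400,000·1.0760989277·4.692 = TRY 17,166,790.97.
Swap to TRY now, deposit: 3,400,000·5.090·1.0048310025 = TRY 17,389,605.33.
The quoted forward undervalues DKK, so borrow DKK, convert to TRY at spot, deposit the TRY at 0.58%, and buy DKK forward at 4.692 to cover the loan.
Arbitrage profit = |17,166,790.97 − 17,389,605.33| = TRY 222,814.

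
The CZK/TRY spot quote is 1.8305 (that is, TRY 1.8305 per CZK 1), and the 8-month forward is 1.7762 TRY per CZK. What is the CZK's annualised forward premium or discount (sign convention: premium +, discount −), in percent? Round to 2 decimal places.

T = 8/12 years.
(F − S)/S = (1.7762 − 1.8305)/1.8305 = -0.0296640.
Per annum: -0.0296640 / (8/12) = -0.044496 = -4.45%.

-4.45%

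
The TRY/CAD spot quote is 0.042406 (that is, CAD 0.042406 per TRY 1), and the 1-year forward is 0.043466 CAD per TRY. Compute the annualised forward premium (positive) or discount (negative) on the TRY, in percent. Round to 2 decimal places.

T = 1 year.
(F − S)/S = (0.043466 − 0.042406)/0.042406 = 0.0249965.
Per annum: 0.0249965 / 1 = 0.024997 = 2.50%.

+2.50%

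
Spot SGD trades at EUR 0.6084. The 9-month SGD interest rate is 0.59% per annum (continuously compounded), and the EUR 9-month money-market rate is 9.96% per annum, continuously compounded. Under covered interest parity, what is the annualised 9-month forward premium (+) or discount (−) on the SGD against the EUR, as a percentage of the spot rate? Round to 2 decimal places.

T = 9/12 years.
F = S · g_EUR/g_SGD = 0.6084 × 1.0775608/1.0044348 = 0.6526934.
Annualised premium = (F − S)/S × (1/T) = (0.6526934 − 0.6084)/0.6084 ÷ (9/12) = 9.71%.

+9.71%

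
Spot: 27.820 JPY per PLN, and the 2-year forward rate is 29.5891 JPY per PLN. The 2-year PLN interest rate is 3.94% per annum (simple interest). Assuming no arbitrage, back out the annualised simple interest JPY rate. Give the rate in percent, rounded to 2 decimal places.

7.37%

T = 2 years.
F/S = 29.5891/27.82 = 1.0635909 = (growth of JPY) / (growth of PLN).
The PLN side grows by 1 + 0.0394×2 = 1.078800.
Hence g_JPY = 1.1474019.
r = (1.1474019 − 1)/2 = 0.073701 → 7.37%.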